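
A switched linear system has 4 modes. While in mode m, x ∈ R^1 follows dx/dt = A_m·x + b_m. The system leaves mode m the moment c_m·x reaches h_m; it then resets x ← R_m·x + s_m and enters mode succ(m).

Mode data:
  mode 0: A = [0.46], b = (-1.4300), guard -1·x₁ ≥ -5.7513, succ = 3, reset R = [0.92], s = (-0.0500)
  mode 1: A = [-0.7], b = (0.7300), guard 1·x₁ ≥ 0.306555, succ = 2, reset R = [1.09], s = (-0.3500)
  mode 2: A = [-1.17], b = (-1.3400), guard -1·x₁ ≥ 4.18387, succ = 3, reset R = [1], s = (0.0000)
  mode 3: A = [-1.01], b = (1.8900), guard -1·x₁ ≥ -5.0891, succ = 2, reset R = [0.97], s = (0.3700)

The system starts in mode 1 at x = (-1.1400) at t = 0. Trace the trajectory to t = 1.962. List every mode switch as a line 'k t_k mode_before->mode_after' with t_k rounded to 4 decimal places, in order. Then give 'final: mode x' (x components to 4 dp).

1 1.5525 1->2
final: 2 -0.4458

Mode 1: guard c·x = 0.3066 hit at Δt = 1.5525 (t = 1.5525), x⁻ = (0.3066) → reset → x⁺ = (-0.0159), jump to mode 2
Mode 2: flow for 0.4095 to horizon, guard not reached → x = (-0.4458)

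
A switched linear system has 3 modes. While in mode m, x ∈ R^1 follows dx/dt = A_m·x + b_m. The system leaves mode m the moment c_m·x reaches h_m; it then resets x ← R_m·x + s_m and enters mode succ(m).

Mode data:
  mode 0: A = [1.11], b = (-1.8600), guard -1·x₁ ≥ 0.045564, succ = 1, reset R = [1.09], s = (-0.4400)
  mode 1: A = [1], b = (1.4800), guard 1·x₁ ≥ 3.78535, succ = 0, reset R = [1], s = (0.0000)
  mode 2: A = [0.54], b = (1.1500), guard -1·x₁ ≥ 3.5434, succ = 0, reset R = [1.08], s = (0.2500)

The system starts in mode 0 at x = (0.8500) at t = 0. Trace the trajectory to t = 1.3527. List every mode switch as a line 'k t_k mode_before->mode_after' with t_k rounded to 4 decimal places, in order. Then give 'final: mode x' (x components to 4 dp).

1 0.6618 0->1
final: 1 0.4962

Mode 0: guard c·x = 0.0456 hit at Δt = 0.6618 (t = 0.6618), x⁻ = (-0.0456) → reset → x⁺ = (-0.4897), jump to mode 1
Mode 1: flow for 0.6909 to horizon, guard not reached → x = (0.4962)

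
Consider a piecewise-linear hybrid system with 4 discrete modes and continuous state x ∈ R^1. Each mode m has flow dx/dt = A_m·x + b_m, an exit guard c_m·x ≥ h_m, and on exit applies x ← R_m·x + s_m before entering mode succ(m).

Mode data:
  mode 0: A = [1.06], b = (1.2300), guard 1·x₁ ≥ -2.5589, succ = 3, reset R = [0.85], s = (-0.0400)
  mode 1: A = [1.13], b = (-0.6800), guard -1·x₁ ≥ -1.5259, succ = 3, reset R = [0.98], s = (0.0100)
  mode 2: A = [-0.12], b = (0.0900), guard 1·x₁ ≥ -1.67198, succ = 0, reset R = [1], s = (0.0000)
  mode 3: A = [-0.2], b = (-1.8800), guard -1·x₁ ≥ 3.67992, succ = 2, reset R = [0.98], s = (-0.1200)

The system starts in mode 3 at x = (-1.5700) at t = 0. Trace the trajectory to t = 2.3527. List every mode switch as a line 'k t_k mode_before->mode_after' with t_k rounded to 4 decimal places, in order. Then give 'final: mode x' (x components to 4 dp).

Mode 3: guard c·x = 3.6799 hit at Δt = 1.5699 (t = 1.5699), x⁻ = (-3.6799) → reset → x⁺ = (-3.7263), jump to mode 2
Mode 2: flow for 0.7828 to horizon, guard not reached → x = (-3.3250)

1 1.5699 3->2
final: 2 -3.3250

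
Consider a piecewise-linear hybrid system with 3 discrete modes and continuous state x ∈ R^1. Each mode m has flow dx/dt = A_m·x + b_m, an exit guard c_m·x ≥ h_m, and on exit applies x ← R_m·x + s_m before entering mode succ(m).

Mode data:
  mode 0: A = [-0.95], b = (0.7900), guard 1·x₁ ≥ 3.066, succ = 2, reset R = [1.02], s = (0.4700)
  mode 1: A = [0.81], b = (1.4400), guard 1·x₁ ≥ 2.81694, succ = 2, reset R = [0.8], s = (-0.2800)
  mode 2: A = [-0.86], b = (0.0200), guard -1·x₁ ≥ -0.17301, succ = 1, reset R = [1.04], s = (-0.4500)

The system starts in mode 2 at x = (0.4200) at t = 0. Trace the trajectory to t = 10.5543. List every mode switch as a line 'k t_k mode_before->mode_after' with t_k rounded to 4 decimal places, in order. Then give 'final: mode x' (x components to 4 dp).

1 1.1329 2->1
2 2.5086 1->2
3 5.4932 2->1
4 6.8689 1->2
5 9.8535 2->1
final: 1 0.8821

Mode 2: guard c·x = -0.1730 hit at Δt = 1.1329 (t = 1.1329), x⁻ = (0.1730) → reset → x⁺ = (-0.2701), jump to mode 1
Mode 1: guard c·x = 2.8169 hit at Δt = 1.3757 (t = 2.5086), x⁻ = (2.8169) → reset → x⁺ = (1.9736), jump to mode 2
Mode 2: guard c·x = -0.1730 hit at Δt = 2.9846 (t = 5.4932), x⁻ = (0.1730) → reset → x⁺ = (-0.2701), jump to mode 1
Mode 1: guard c·x = 2.8169 hit at Δt = 1.3757 (t = 6.8689), x⁻ = (2.8169) → reset → x⁺ = (1.9736), jump to mode 2
Mode 2: guard c·x = -0.1730 hit at Δt = 2.9846 (t = 9.8535), x⁻ = (0.1730) → reset → x⁺ = (-0.2701), jump to mode 1
Mode 1: flow for 0.7008 to horizon, guard not reached → x = (0.8821)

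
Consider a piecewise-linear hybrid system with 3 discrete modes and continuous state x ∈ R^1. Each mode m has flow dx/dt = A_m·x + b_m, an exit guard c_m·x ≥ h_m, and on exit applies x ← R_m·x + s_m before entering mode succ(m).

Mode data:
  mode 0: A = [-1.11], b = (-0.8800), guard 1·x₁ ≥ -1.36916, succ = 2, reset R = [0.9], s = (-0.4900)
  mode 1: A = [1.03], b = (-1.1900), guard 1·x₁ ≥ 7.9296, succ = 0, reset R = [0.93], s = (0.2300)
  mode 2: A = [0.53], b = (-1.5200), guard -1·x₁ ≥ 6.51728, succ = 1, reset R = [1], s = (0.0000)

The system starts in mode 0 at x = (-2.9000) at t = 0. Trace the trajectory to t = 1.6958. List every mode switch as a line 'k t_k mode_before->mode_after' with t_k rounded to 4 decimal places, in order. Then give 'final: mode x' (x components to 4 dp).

1 1.1679 0->2
final: 2 -3.2042

Mode 0: guard c·x = -1.3692 hit at Δt = 1.1679 (t = 1.1679), x⁻ = (-1.3692) → reset → x⁺ = (-1.7222), jump to mode 2
Mode 2: flow for 0.5279 to horizon, guard not reached → x = (-3.2042)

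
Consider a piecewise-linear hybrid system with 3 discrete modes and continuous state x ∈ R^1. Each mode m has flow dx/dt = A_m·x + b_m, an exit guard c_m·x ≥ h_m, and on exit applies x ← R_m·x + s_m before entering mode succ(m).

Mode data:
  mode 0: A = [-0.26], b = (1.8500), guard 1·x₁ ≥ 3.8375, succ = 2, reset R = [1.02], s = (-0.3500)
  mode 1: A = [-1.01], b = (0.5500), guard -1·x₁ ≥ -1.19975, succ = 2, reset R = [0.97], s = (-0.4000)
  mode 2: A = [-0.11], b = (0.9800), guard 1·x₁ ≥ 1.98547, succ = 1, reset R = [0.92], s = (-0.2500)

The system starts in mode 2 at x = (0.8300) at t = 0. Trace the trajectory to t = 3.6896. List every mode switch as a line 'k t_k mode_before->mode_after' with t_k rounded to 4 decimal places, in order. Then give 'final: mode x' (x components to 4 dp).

Mode 2: guard c·x = 1.9855 hit at Δt = 1.4031 (t = 1.4031), x⁻ = (1.9855) → reset → x⁺ = (1.5766), jump to mode 1
Mode 1: guard c·x = -1.1998 hit at Δt = 0.4499 (t = 1.8530), x⁻ = (1.1998) → reset → x⁺ = (0.7638), jump to mode 2
Mode 2: guard c·x = 1.9855 hit at Δt = 1.4773 (t = 3.3303), x⁻ = (1.9855) → reset → x⁺ = (1.5766), jump to mode 1
Mode 1: flow for 0.3593 to horizon, guard not reached → x = (1.2625)

1 1.4031 2->1
2 1.8530 1->2
3 3.3303 2->1
final: 1 1.2625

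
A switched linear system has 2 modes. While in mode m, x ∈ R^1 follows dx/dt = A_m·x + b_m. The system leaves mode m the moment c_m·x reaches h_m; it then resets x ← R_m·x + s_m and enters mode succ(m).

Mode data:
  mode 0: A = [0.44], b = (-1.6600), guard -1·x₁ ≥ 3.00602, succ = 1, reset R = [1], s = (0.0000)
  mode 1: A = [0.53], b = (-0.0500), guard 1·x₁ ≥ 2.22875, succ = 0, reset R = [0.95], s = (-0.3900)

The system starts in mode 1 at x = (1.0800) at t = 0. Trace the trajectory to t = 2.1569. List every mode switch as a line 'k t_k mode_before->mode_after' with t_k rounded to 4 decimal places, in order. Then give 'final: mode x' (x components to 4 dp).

Mode 1: guard c·x = 2.2287 hit at Δt = 1.4578 (t = 1.4578), x⁻ = (2.2287) → reset → x⁺ = (1.7273), jump to mode 0
Mode 0: flow for 0.6991 to horizon, guard not reached → x = (0.9906)

1 1.4578 1->0
final: 0 0.9906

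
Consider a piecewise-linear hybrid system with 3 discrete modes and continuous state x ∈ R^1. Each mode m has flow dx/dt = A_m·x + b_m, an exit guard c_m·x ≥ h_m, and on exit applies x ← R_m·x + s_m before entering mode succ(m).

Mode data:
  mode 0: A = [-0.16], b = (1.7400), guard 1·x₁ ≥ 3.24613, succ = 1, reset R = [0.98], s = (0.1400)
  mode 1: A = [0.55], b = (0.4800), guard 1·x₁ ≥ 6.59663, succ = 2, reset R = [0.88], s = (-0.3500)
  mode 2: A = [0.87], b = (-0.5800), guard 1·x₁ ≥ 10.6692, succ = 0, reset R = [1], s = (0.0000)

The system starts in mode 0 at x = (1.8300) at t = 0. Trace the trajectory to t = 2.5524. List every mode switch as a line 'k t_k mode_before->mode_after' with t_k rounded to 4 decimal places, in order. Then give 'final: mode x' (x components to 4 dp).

1 1.0642 0->1
2 2.1136 1->2
final: 2 7.6809

Mode 0: guard c·x = 3.2461 hit at Δt = 1.0642 (t = 1.0642), x⁻ = (3.2461) → reset → x⁺ = (3.3212), jump to mode 1
Mode 1: guard c·x = 6.5966 hit at Δt = 1.0494 (t = 2.1136), x⁻ = (6.5966) → reset → x⁺ = (5.4550), jump to mode 2
Mode 2: flow for 0.4388 to horizon, guard not reached → x = (7.6809)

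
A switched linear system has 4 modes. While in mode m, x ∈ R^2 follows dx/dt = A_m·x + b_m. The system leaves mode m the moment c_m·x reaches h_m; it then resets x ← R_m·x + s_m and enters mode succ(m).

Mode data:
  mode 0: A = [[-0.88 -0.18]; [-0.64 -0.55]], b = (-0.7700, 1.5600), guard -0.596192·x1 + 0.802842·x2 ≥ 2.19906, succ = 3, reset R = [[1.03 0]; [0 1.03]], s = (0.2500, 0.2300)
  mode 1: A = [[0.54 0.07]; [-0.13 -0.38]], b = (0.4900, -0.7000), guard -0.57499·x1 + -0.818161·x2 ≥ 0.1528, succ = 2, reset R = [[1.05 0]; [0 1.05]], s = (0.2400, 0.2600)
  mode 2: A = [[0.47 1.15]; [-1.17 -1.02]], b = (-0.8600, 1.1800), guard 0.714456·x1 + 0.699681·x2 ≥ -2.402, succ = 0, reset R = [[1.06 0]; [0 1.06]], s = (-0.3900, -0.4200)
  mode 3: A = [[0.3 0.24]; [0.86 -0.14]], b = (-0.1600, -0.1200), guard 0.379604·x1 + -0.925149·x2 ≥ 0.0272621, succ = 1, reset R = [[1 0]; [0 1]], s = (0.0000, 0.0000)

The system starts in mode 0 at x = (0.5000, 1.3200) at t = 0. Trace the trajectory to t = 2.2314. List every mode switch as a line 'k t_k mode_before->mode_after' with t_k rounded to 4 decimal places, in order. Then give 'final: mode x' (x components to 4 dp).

Mode 0: guard c·x = 2.1991 hit at Δt = 1.2787 (t = 1.2787), x⁻ = (-0.6826, 2.2322) → reset → x⁺ = (-0.4530, 2.5292), jump to mode 3
Mode 3: flow for 0.9527 to horizon, guard not reached → x = (-0.2004, 1.8630)

1 1.2787 0->3
final: 3 -0.2004 1.8630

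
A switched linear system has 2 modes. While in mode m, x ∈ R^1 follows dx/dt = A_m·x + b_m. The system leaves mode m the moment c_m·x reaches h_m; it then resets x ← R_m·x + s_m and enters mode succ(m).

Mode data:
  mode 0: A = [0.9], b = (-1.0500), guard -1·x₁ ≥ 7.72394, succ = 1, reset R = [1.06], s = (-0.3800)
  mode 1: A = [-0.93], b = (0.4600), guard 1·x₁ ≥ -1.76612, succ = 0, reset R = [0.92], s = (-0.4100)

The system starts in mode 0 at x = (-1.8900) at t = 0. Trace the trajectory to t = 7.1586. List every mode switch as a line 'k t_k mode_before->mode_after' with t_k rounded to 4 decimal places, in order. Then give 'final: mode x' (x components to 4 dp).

Mode 0: guard c·x = 7.7239 hit at Δt = 1.1863 (t = 1.1863), x⁻ = (-7.7239) → reset → x⁺ = (-8.5674), jump to mode 1
Mode 1: guard c·x = -1.7661 hit at Δt = 1.4929 (t = 2.6792), x⁻ = (-1.7661) → reset → x⁺ = (-2.0348), jump to mode 0
Mode 0: guard c·x = 7.7239 hit at Δt = 1.1349 (t = 3.8141), x⁻ = (-7.7239) → reset → x⁺ = (-8.5674), jump to mode 1
Mode 1: guard c·x = -1.7661 hit at Δt = 1.4929 (t = 5.3070), x⁻ = (-1.7661) → reset → x⁺ = (-2.0348), jump to mode 0
Mode 0: guard c·x = 7.7239 hit at Δt = 1.1349 (t = 6.4418), x⁻ = (-7.7239) → reset → x⁺ = (-8.5674), jump to mode 1
Mode 1: flow for 0.7168 to horizon, guard not reached → x = (-4.1583)

1 1.1863 0->1
2 2.6792 1->0
3 3.8141 0->1
4 5.3070 1->0
5 6.4418 0->1
final: 1 -4.1583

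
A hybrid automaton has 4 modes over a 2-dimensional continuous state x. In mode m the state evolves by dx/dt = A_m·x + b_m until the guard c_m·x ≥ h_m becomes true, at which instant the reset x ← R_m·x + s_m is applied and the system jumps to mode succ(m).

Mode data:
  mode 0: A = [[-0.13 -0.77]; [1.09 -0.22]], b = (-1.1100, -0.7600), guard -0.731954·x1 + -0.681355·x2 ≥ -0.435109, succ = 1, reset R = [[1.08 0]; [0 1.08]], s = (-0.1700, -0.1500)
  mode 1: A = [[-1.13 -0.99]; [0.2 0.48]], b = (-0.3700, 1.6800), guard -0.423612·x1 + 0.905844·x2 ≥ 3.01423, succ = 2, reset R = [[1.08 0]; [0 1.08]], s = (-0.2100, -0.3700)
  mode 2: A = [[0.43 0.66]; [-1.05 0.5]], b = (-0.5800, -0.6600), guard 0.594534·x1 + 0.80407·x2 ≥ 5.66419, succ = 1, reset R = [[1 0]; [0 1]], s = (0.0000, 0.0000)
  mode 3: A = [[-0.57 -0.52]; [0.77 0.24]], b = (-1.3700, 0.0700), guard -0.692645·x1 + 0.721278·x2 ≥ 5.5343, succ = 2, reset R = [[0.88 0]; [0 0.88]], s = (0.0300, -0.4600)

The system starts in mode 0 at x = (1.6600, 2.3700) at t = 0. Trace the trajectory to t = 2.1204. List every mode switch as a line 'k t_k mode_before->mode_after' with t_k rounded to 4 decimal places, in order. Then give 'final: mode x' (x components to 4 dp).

Mode 0: guard c·x = -0.4351 hit at Δt = 0.8975 (t = 0.8975), x⁻ = (-0.8718, 1.5751) → reset → x⁺ = (-1.1115, 1.5511), jump to mode 1
Mode 1: guard c·x = 3.0142 hit at Δt = 0.4401 (t = 1.3376), x⁻ = (-1.5287, 2.6127) → reset → x⁺ = (-1.8610, 2.4517), jump to mode 2
Mode 2: flow for 0.7828 to horizon, guard not reached → x = (-1.0284, 4.5904)

1 0.8975 0->1
2 1.3376 1->2
final: 2 -1.0284 4.5904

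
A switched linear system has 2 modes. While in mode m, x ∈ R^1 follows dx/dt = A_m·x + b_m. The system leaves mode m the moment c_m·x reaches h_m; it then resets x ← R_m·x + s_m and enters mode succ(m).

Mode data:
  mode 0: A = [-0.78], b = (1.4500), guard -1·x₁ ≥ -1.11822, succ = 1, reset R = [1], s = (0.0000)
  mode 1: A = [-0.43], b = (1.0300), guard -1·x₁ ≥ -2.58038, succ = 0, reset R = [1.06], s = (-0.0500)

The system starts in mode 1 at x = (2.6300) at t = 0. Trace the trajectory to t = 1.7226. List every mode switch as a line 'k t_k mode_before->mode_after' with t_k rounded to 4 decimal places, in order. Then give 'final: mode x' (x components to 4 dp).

Mode 1: guard c·x = -2.5804 hit at Δt = 0.5525 (t = 0.5525), x⁻ = (2.5804) → reset → x⁺ = (2.6852), jump to mode 0
Mode 0: flow for 1.1701 to horizon, guard not reached → x = (2.1907)

1 0.5525 1->0
final: 0 2.1907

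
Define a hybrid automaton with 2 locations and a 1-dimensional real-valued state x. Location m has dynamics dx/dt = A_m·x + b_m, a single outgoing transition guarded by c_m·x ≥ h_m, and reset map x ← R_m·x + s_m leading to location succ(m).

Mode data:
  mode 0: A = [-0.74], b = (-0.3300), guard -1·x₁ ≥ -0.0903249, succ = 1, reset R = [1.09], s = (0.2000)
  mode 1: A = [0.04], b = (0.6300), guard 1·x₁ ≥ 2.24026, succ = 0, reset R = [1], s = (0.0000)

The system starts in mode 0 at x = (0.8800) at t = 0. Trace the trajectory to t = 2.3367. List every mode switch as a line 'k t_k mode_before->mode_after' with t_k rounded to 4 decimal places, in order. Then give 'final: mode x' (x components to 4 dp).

1 1.2233 0->1
final: 1 1.0293

Mode 0: guard c·x = -0.0903 hit at Δt = 1.2233 (t = 1.2233), x⁻ = (0.0903) → reset → x⁺ = (0.2985), jump to mode 1
Mode 1: flow for 1.1134 to horizon, guard not reached → x = (1.0293)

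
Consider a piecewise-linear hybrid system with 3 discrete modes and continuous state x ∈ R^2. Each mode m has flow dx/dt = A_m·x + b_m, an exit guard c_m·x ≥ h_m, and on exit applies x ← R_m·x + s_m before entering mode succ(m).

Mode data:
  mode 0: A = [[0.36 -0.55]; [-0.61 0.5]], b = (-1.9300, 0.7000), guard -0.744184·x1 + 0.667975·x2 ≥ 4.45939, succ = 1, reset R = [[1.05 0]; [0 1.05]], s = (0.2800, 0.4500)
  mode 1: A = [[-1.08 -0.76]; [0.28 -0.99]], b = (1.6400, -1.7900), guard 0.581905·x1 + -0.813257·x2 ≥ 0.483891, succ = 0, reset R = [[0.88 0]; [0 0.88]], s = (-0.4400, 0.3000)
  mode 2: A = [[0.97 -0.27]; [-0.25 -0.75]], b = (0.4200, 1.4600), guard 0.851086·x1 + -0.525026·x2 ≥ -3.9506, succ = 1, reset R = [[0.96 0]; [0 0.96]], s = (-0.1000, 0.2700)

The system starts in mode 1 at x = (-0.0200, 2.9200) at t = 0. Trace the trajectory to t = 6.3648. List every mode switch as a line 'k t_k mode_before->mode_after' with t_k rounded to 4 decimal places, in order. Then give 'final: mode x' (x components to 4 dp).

Mode 1: guard c·x = 0.4839 hit at Δt = 1.0787 (t = 1.0787), x⁻ = (0.6387, -0.1380) → reset → x⁺ = (0.1221, 0.1786), jump to mode 0
Mode 0: guard c·x = 4.4594 hit at Δt = 1.1952 (t = 2.2739), x⁻ = (-3.5385, 2.7338) → reset → x⁺ = (-3.4354, 3.3205), jump to mode 1
Mode 1: guard c·x = 0.4839 hit at Δt = 1.2607 (t = 3.5346), x⁻ = (0.0052, -0.5913) → reset → x⁺ = (-0.4355, -0.2204), jump to mode 0
Mode 0: guard c·x = 4.4594 hit at Δt = 1.1415 (t = 4.6761), x⁻ = (-3.8934, 2.3384) → reset → x⁺ = (-3.8081, 2.9053), jump to mode 1
Mode 1: guard c·x = 0.4839 hit at Δt = 1.2048 (t = 5.8810), x⁻ = (-0.0953, -0.6632) → reset → x⁺ = (-0.5238, -0.2836), jump to mode 0
Mode 0: flow for 0.4838 to horizon, guard not reached → x = (-1.6411, 0.3657)

1 1.0787 1->0
2 2.2739 0->1
3 3.5346 1->0
4 4.6761 0->1
5 5.8810 1->0
final: 0 -1.6411 0.3657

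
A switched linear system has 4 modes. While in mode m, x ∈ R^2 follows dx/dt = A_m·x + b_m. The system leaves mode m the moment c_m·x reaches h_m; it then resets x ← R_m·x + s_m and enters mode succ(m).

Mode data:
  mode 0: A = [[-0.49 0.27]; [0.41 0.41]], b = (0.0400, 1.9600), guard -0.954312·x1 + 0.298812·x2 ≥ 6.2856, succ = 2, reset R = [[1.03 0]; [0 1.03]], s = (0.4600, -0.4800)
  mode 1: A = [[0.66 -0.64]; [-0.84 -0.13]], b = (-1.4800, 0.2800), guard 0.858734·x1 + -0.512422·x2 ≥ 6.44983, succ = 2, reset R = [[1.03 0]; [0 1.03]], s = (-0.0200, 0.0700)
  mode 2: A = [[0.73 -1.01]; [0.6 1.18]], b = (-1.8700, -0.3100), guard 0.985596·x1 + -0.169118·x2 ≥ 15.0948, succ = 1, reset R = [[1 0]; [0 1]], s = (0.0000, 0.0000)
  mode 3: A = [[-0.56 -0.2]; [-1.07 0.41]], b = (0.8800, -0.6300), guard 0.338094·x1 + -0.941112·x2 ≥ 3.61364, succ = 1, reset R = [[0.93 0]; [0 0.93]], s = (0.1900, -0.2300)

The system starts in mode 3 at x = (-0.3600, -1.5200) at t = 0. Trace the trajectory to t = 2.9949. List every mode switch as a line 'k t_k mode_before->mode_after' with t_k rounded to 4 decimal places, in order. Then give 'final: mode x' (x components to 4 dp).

Mode 3: guard c·x = 3.6136 hit at Δt = 1.0547 (t = 1.0547), x⁻ = (0.8886, -3.5205) → reset → x⁺ = (1.0164, -3.5041), jump to mode 1
Mode 1: guard c·x = 6.4498 hit at Δt = 1.2954 (t = 2.3501), x⁻ = (4.4785, -5.0817) → reset → x⁺ = (4.5929, -5.1641), jump to mode 2
Mode 2: flow for 0.6448 to horizon, guard not reached → x = (10.9755, -7.2805)

1 1.0547 3->1
2 2.3501 1->2
final: 2 10.9755 -7.2805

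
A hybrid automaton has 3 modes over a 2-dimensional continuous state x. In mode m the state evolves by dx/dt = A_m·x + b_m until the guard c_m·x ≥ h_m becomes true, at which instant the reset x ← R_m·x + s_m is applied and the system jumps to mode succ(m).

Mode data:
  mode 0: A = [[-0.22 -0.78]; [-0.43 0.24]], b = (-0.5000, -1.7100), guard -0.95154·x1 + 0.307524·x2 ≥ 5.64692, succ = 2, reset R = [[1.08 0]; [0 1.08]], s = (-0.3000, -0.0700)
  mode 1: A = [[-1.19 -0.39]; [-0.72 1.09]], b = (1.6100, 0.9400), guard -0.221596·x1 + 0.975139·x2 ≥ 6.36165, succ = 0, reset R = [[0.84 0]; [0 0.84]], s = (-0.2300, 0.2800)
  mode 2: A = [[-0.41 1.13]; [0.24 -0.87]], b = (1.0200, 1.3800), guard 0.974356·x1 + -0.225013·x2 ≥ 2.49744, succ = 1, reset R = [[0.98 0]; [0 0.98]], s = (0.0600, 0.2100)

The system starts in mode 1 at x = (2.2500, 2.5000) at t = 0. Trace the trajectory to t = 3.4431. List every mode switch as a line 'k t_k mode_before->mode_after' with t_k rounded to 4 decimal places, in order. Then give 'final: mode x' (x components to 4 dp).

1 0.9406 1->0
2 1.8244 0->2
3 3.0942 2->1
final: 1 2.2084 4.8050

Mode 1: guard c·x = 6.3617 hit at Δt = 0.9406 (t = 0.9406), x⁻ = (0.6459, 6.6706) → reset → x⁺ = (0.3126, 5.8833), jump to mode 0
Mode 0: guard c·x = 5.6469 hit at Δt = 0.8838 (t = 1.8244), x⁻ = (-3.8877, 6.3332) → reset → x⁺ = (-4.4987, 6.7699), jump to mode 2
Mode 2: guard c·x = 2.4974 hit at Δt = 1.2698 (t = 3.0942), x⁻ = (3.3609, 3.4545) → reset → x⁺ = (3.3537, 3.5954), jump to mode 1
Mode 1: flow for 0.3489 to horizon, guard not reached → x = (2.2084, 4.8050)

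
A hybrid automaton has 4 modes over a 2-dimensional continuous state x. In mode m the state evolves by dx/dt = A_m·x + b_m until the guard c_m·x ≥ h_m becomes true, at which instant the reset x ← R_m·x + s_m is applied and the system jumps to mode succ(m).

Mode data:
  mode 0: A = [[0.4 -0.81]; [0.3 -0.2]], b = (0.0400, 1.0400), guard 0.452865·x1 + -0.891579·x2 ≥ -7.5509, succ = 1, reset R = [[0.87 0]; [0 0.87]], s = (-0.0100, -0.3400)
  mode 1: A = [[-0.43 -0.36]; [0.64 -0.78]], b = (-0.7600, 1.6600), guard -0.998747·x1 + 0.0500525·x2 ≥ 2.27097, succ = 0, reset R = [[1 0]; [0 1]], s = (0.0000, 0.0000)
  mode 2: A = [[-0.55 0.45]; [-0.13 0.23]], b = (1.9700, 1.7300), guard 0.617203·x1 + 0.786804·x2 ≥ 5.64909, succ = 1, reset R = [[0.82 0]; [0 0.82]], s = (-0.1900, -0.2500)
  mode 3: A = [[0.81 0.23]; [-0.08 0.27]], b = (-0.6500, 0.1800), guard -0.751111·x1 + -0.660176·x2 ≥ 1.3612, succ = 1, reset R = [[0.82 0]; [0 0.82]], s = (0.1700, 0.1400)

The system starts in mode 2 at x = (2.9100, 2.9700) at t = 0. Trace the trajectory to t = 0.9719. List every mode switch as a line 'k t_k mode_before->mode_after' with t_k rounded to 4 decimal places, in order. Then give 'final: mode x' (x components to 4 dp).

1 0.5594 2->1
final: 1 1.7569 3.3939

Mode 2: guard c·x = 5.6491 hit at Δt = 0.5594 (t = 0.5594), x⁻ = (3.8642, 4.1485) → reset → x⁺ = (2.9787, 3.1518), jump to mode 1
Mode 1: flow for 0.4125 to horizon, guard not reached → x = (1.7569, 3.3939)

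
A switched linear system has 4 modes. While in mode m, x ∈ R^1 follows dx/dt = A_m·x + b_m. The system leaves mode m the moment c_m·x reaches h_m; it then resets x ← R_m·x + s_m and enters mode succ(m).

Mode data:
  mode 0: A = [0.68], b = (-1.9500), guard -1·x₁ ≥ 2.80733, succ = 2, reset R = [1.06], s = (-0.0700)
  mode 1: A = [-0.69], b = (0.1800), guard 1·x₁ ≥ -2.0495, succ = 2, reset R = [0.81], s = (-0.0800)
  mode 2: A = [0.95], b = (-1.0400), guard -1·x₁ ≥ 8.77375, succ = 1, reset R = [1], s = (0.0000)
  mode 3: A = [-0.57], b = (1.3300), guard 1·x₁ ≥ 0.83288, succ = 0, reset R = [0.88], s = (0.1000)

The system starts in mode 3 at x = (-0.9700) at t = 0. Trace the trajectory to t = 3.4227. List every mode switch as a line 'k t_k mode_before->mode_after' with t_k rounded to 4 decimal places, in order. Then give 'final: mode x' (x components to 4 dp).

Mode 3: guard c·x = 0.8329 hit at Δt = 1.3845 (t = 1.3845), x⁻ = (0.8329) → reset → x⁺ = (0.8329), jump to mode 0
Mode 0: guard c·x = 2.8073 hit at Δt = 1.5084 (t = 2.8929), x⁻ = (-2.8073) → reset → x⁺ = (-3.0458), jump to mode 2
Mode 2: flow for 0.5298 to horizon, guard not reached → x = (-5.7544)

1 1.3845 3->0
2 2.8929 0->2
final: 2 -5.7544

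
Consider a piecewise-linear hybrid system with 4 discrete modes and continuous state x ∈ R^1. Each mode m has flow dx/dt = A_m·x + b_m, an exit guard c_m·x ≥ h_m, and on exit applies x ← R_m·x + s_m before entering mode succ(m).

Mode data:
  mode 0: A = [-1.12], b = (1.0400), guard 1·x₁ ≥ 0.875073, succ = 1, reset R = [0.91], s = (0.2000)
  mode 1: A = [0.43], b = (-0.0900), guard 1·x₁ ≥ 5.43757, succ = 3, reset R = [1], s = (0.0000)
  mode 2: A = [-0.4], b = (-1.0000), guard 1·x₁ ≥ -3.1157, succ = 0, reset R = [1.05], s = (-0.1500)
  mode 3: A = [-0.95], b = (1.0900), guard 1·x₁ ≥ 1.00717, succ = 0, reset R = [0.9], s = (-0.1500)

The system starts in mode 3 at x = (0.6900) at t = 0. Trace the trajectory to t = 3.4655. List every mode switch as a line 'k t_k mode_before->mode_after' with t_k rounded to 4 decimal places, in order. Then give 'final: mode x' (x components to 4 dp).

Mode 3: guard c·x = 1.0072 hit at Δt = 1.2447 (t = 1.2447), x⁻ = (1.0072) → reset → x⁺ = (0.7565), jump to mode 0
Mode 0: guard c·x = 0.8751 hit at Δt = 1.0433 (t = 2.2880), x⁻ = (0.8751) → reset → x⁺ = (0.9963), jump to mode 1
Mode 1: flow for 1.1775 to horizon, guard not reached → x = (1.5151)

1 1.2447 3->0
2 2.2880 0->1
final: 1 1.5151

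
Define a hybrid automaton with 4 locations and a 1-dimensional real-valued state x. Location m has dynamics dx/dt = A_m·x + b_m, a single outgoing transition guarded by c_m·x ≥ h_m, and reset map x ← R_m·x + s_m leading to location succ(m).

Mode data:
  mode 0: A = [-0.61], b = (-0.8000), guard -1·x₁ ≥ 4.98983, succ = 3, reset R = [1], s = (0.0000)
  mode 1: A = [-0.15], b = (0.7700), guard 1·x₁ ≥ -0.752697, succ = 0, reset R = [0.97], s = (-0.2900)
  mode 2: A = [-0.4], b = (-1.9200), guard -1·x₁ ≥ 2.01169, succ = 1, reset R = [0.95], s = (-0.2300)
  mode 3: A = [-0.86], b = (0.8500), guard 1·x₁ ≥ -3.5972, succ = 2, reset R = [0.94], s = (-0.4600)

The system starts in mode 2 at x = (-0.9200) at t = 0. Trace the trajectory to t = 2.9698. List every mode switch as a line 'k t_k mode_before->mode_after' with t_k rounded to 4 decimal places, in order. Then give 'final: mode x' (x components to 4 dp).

1 0.8260 2->1
2 2.2379 1->0
final: 0 -1.1250

Mode 2: guard c·x = 2.0117 hit at Δt = 0.8260 (t = 0.8260), x⁻ = (-2.0117) → reset → x⁺ = (-2.1411), jump to mode 1
Mode 1: guard c·x = -0.7527 hit at Δt = 1.4119 (t = 2.2379), x⁻ = (-0.7527) → reset → x⁺ = (-1.0201), jump to mode 0
Mode 0: flow for 0.7319 to horizon, guard not reached → x = (-1.1250)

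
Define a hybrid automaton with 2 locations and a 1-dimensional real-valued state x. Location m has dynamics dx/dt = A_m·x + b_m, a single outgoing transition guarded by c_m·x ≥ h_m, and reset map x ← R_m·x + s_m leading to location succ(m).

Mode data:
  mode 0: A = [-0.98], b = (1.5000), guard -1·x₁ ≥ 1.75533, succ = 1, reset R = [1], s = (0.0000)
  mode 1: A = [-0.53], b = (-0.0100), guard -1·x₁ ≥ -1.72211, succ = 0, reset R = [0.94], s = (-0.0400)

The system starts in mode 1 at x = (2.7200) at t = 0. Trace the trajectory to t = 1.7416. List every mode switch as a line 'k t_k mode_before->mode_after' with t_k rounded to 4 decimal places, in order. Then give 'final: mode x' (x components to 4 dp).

Mode 1: guard c·x = -1.7221 hit at Δt = 0.8549 (t = 0.8549), x⁻ = (1.7221) → reset → x⁺ = (1.5788), jump to mode 0
Mode 0: flow for 0.8867 to horizon, guard not reached → x = (1.5508)

1 0.8549 1->0
final: 0 1.5508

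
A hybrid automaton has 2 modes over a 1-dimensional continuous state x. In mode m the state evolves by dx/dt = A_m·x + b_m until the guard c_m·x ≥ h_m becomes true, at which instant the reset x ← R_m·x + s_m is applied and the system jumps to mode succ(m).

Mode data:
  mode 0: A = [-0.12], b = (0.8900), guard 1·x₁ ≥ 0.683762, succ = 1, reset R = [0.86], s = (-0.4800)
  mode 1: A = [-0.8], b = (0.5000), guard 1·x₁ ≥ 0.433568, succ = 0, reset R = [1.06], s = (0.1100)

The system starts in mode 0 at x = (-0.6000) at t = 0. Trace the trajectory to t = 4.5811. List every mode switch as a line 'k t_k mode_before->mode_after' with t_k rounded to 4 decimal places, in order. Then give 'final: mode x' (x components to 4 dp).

1 1.4543 0->1
2 2.6961 1->0
3 2.8362 0->1
4 4.0780 1->0
5 4.2182 0->1
final: 1 0.2383

Mode 0: guard c·x = 0.6838 hit at Δt = 1.4543 (t = 1.4543), x⁻ = (0.6838) → reset → x⁺ = (0.1080), jump to mode 1
Mode 1: guard c·x = 0.4336 hit at Δt = 1.2418 (t = 2.6961), x⁻ = (0.4336) → reset → x⁺ = (0.5696), jump to mode 0
Mode 0: guard c·x = 0.6838 hit at Δt = 0.1401 (t = 2.8362), x⁻ = (0.6838) → reset → x⁺ = (0.1080), jump to mode 1
Mode 1: guard c·x = 0.4336 hit at Δt = 1.2418 (t = 4.0780), x⁻ = (0.4336) → reset → x⁺ = (0.5696), jump to mode 0
Mode 0: guard c·x = 0.6838 hit at Δt = 0.1401 (t = 4.2182), x⁻ = (0.6838) → reset → x⁺ = (0.1080), jump to mode 1
Mode 1: flow for 0.3629 to horizon, guard not reached → x = (0.2383)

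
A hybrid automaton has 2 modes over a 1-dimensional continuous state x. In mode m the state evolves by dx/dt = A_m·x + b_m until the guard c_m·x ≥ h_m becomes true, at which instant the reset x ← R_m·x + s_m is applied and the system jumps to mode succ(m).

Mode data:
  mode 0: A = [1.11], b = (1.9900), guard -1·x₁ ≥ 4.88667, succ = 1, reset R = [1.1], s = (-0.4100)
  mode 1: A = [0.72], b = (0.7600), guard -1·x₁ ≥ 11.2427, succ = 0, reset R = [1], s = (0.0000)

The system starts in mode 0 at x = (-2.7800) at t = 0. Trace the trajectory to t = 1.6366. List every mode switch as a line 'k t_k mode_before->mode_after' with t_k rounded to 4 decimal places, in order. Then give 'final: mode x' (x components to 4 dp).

1 1.0291 0->1
final: 1 -8.3805

Mode 0: guard c·x = 4.8867 hit at Δt = 1.0291 (t = 1.0291), x⁻ = (-4.8867) → reset → x⁺ = (-5.7853), jump to mode 1
Mode 1: flow for 0.6075 to horizon, guard not reached → x = (-8.3805)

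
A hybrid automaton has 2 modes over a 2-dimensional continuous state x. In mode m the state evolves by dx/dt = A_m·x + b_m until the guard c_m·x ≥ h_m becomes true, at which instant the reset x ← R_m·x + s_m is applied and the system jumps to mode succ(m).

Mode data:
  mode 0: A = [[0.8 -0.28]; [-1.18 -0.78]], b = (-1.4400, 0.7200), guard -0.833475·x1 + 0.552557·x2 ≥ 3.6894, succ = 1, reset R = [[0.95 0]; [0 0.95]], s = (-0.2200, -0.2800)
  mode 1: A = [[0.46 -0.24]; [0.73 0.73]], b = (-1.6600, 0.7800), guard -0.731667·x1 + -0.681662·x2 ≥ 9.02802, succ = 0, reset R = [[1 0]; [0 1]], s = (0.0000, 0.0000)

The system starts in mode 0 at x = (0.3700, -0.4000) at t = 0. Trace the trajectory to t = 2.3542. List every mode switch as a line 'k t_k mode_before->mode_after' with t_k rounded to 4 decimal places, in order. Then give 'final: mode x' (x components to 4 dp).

1 1.5063 0->1
final: 1 -6.7301 -0.3123

Mode 0: guard c·x = 3.6894 hit at Δt = 1.5063 (t = 1.5063), x⁻ = (-3.1726, 1.8914) → reset → x⁺ = (-3.2340, 1.5168), jump to mode 1
Mode 1: flow for 0.8479 to horizon, guard not reached → x = (-6.7301, -0.3123)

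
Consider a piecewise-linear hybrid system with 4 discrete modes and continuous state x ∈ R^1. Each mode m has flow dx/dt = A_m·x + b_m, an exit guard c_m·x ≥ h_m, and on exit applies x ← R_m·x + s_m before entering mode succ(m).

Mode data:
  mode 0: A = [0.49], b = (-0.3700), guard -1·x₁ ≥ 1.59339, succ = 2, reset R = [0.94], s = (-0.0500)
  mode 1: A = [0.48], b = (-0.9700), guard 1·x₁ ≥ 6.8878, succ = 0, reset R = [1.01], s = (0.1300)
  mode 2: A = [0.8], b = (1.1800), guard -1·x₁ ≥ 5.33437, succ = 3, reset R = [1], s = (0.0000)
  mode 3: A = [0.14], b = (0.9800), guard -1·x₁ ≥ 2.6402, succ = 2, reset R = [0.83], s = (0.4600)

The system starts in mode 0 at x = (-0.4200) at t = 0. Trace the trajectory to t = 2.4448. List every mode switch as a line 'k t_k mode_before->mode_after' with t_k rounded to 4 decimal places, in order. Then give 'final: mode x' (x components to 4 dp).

1 1.4131 0->2
final: 2 -1.6412

Mode 0: guard c·x = 1.5934 hit at Δt = 1.4131 (t = 1.4131), x⁻ = (-1.5934) → reset → x⁺ = (-1.5478), jump to mode 2
Mode 2: flow for 1.0317 to horizon, guard not reached → x = (-1.6412)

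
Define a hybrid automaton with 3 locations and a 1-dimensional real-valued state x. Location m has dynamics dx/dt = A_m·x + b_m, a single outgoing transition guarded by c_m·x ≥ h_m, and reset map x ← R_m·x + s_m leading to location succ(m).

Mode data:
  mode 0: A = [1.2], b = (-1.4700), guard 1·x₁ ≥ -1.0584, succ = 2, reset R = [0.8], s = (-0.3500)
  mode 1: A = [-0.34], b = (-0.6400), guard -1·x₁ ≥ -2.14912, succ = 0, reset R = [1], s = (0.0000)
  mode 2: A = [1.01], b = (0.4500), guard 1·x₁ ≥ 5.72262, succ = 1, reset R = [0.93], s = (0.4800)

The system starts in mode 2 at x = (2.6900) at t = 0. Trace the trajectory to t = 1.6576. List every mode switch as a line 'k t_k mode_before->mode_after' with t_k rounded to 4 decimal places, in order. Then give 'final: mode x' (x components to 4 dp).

1 0.6699 2->1
final: 1 3.6101

Mode 2: guard c·x = 5.7226 hit at Δt = 0.6699 (t = 0.6699), x⁻ = (5.7226) → reset → x⁺ = (5.8020), jump to mode 1
Mode 1: flow for 0.9877 to horizon, guard not reached → x = (3.6101)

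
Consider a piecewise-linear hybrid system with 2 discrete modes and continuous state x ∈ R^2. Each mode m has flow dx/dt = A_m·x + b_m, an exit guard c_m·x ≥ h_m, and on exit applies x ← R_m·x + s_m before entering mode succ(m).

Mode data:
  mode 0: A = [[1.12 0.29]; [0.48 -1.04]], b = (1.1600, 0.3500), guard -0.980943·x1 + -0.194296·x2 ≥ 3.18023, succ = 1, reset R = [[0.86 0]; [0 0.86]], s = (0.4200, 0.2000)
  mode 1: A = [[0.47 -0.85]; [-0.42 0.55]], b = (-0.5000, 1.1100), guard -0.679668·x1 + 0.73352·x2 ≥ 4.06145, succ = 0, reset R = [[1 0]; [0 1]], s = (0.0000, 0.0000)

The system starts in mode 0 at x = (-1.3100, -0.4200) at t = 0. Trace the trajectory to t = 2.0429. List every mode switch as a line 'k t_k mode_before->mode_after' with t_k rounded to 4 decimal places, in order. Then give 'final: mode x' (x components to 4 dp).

1 1.5582 0->1
final: 1 -3.1901 0.7951

Mode 0: guard c·x = 3.1802 hit at Δt = 1.5582 (t = 1.5582), x⁻ = (-3.1184, -0.6240) → reset → x⁺ = (-2.2618, -0.3366), jump to mode 1
Mode 1: flow for 0.4847 to horizon, guard not reached → x = (-3.1901, 0.7951)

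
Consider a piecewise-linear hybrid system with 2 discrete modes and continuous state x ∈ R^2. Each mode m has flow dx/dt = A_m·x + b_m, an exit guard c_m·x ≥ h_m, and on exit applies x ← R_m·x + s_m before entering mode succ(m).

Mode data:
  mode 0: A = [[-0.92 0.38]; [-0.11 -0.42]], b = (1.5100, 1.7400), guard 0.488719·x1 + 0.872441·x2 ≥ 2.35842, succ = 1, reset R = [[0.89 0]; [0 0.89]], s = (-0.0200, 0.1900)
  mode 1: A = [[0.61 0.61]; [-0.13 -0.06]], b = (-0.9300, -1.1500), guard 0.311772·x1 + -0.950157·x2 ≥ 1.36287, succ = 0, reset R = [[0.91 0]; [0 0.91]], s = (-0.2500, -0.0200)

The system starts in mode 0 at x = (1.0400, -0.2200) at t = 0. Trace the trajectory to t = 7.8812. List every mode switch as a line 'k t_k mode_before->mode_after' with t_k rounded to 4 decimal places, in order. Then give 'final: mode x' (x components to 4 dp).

Mode 0: guard c·x = 2.3584 hit at Δt = 1.5470 (t = 1.5470), x⁻ = (1.8275, 1.6795) → reset → x⁺ = (1.6065, 1.6848), jump to mode 1
Mode 1: guard c·x = 1.3629 hit at Δt = 1.4767 (t = 3.0237), x⁻ = (2.8304, -0.5056) → reset → x⁺ = (2.3257, -0.4801), jump to mode 0
Mode 0: guard c·x = 2.3584 hit at Δt = 1.6258 (t = 4.6495), x⁻ = (2.0764, 1.5401) → reset → x⁺ = (1.8280, 1.5607), jump to mode 1
Mode 1: guard c·x = 1.3629 hit at Δt = 1.3173 (t = 5.9668), x⁻ = (3.0696, -0.4271) → reset → x⁺ = (2.5434, -0.4087), jump to mode 0
Mode 0: guard c·x = 2.3584 hit at Δt = 1.5669 (t = 7.5336), x⁻ = (2.1288, 1.5107) → reset → x⁺ = (1.8746, 1.5346), jump to mode 1
Mode 1: flow for 0.3476 to horizon, guard not reached → x = (2.2607, 1.0147)

1 1.5470 0->1
2 3.0237 1->0
3 4.6495 0->1
4 5.9668 1->0
5 7.5336 0->1
final: 1 2.2607 1.0147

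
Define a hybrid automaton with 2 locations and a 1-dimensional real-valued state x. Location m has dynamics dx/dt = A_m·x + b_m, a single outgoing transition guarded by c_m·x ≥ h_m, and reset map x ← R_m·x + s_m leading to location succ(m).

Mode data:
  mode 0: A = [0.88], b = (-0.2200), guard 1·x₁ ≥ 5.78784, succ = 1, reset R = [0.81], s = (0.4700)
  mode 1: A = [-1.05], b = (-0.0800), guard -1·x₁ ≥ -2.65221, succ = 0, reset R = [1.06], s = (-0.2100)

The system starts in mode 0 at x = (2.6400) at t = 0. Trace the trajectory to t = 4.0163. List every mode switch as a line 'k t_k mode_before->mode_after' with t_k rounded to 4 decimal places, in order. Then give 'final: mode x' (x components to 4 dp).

1 0.9549 0->1
2 1.5754 1->0
3 2.5488 0->1
4 3.1693 1->0
final: 0 5.2046

Mode 0: guard c·x = 5.7878 hit at Δt = 0.9549 (t = 0.9549), x⁻ = (5.7878) → reset → x⁺ = (5.1582), jump to mode 1
Mode 1: guard c·x = -2.6522 hit at Δt = 0.6205 (t = 1.5754), x⁻ = (2.6522) → reset → x⁺ = (2.6013), jump to mode 0
Mode 0: guard c·x = 5.7878 hit at Δt = 0.9734 (t = 2.5488), x⁻ = (5.7878) → reset → x⁺ = (5.1582), jump to mode 1
Mode 1: guard c·x = -2.6522 hit at Δt = 0.6205 (t = 3.1693), x⁻ = (2.6522) → reset → x⁺ = (2.6013), jump to mode 0
Mode 0: flow for 0.8470 to horizon, guard not reached → x = (5.2046)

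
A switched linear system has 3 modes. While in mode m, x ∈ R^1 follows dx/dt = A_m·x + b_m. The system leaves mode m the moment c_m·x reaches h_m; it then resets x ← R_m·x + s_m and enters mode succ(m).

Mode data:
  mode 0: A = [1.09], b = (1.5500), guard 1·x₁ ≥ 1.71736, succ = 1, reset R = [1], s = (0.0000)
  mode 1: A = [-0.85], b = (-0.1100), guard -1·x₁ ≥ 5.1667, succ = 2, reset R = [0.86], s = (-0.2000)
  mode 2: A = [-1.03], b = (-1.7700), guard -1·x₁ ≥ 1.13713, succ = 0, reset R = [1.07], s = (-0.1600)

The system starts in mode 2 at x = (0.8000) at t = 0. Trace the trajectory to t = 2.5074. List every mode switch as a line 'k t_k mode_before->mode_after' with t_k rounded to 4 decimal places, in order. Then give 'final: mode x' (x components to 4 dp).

1 1.4234 2->0
final: 0 -1.2744

Mode 2: guard c·x = 1.1371 hit at Δt = 1.4234 (t = 1.4234), x⁻ = (-1.1371) → reset → x⁺ = (-1.3767), jump to mode 0
Mode 0: flow for 1.0840 to horizon, guard not reached → x = (-1.2744)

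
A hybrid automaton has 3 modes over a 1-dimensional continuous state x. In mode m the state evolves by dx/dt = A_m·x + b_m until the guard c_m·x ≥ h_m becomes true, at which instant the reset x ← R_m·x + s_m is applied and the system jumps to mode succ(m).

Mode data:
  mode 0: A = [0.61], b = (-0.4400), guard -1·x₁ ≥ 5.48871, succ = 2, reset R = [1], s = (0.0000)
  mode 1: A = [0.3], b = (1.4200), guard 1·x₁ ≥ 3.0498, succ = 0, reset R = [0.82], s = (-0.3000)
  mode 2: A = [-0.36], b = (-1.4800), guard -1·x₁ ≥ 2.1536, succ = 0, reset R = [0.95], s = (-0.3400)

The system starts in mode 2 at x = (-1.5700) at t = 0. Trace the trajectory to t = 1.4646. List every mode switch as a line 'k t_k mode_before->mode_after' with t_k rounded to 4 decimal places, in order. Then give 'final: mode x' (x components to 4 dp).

1 0.7248 2->0
final: 0 -4.1580

Mode 2: guard c·x = 2.1536 hit at Δt = 0.7248 (t = 0.7248), x⁻ = (-2.1536) → reset → x⁺ = (-2.3859), jump to mode 0
Mode 0: flow for 0.7398 to horizon, guard not reached → x = (-4.1580)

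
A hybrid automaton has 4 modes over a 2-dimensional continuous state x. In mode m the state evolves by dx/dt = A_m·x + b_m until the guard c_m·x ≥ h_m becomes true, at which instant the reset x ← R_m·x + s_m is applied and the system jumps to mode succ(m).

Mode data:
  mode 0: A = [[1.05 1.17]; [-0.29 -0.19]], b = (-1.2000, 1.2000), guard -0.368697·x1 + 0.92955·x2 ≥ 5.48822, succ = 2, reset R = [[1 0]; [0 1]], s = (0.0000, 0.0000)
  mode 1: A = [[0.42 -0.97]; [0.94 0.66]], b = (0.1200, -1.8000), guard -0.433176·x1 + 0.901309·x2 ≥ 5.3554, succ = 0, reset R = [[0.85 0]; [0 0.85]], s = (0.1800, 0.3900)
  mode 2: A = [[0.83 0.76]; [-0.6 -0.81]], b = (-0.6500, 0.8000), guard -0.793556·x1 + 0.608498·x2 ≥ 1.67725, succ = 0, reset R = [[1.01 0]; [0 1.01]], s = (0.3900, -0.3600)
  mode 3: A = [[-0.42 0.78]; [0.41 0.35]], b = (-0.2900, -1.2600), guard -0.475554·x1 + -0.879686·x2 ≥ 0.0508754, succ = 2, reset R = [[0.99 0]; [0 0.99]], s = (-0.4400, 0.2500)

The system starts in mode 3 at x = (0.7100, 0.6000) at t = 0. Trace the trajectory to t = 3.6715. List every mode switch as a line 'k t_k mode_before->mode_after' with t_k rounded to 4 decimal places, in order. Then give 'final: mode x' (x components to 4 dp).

1 0.9030 3->2
2 2.4964 2->0
final: 0 -1.9734 2.3470

Mode 3: guard c·x = 0.0509 hit at Δt = 0.9030 (t = 0.9030), x⁻ = (0.3715, -0.2586) → reset → x⁺ = (-0.0723, -0.0061), jump to mode 2
Mode 2: guard c·x = 1.6772 hit at Δt = 1.5934 (t = 2.4964), x⁻ = (-1.2496, 1.1268) → reset → x⁺ = (-0.8721, 0.7781), jump to mode 0
Mode 0: flow for 1.1751 to horizon, guard not reached → x = (-1.9734, 2.3470)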